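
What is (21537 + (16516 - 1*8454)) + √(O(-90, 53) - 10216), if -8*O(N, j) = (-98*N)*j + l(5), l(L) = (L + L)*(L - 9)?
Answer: 29599 + I*√274574/2 ≈ 29599.0 + 262.0*I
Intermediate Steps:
l(L) = 2*L*(-9 + L) (l(L) = (2*L)*(-9 + L) = 2*L*(-9 + L))
O(N, j) = 5 + 49*N*j/4 (O(N, j) = -((-98*N)*j + 2*5*(-9 + 5))/8 = -(-98*N*j + 2*5*(-4))/8 = -(-98*N*j - 40)/8 = -(-40 - 98*N*j)/8 = 5 + 49*N*j/4)
(21537 + (16516 - 1*8454)) + √(O(-90, 53) - 10216) = (21537 + (16516 - 1*8454)) + √((5 + (49/4)*(-90)*53) - 10216) = (21537 + (16516 - 8454)) + √((5 - 116865/2) - 10216) = (21537 + 8062) + √(-116855/2 - 10216) = 29599 + √(-137287/2) = 29599 + I*√274574/2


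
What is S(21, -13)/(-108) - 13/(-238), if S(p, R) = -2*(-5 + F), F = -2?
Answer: -241/3213 ≈ -0.075008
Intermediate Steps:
S(p, R) = 14 (S(p, R) = -2*(-5 - 2) = -2*(-7) = 14)
S(21, -13)/(-108) - 13/(-238) = 14/(-108) - 13/(-238) = 14*(-1/108) - 13*(-1/238) = -7/54 + 13/238 = -241/3213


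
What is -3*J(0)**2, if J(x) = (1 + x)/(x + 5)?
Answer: -3/25 ≈ -0.12000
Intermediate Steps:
J(x) = (1 + x)/(5 + x)
-3*J(0)**2 = -3*(1 + 0)**2/(5 + 0)**2 = -3*(1/5)**2 = -3*1/25 = -3/25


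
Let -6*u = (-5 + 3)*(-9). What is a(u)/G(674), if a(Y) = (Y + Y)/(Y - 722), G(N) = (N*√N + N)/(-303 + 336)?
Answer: -99/164430725 + 99*√674/164430725 ≈ 1.5029e-5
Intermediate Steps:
G(N) = N/33 + N^(3/2)/33 (G(N) = (N^(3/2) + N)/33 = (N + N^(3/2))*(1/33) = N/33 + N^(3/2)/33)
u = -3 (u = -(-5 + 3)*(-9)/6 = -(-1)*(-9)/3 = -⅙*18 = -3)
a(Y) = 2*Y/(-722 + Y) (a(Y) = (2*Y)/(-722 + Y) = 2*Y/(-722 + Y))
a(u)/G(674) = (2*(-3)/(-722 - 3))/((1/33)*674 + 674^(3/2)/33) = (2*(-3)/(-725))/(674/33 + (674*√674)/33) = (2*(-3)*(-1/725))/(674/33 + 674*√674/33) = 6/(725*(674/33 + 674*√674/33))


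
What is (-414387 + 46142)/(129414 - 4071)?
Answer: -368245/125343 ≈ -2.9379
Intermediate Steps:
(-414387 + 46142)/(129414 - 4071) = -368245/125343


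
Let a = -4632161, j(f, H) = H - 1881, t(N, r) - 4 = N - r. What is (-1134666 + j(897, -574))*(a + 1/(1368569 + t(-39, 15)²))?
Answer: 7221869514567159068/1371069 ≈ 5.2673e+12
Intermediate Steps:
t(N, r) = 4 + N - r (t(N, r) = 4 + (N - r) = 4 + N - r)
j(f, H) = -1881 + H
(-1134666 + j(897, -574))*(a + 1/(1368569 + t(-39, 15)²)) = (-1134666 + (-1881 - 574))*(-4632161 + 1/(1368569 + (4 - 39 - 1*15)²)) = (-1134666 - 2455)*(-4632161 + 1/(1368569 + (4 - 39 - 15)²)) = -1137121*(-4632161 + 1/(1368569 + (-50)²)) = -1137121*(-4632161 + 1/(1368569 + 2500)) = -1137121*(-4632161 + 1/1371069) = -1137121*(-6351012350108/1371069) = 7221869514567159068/1371069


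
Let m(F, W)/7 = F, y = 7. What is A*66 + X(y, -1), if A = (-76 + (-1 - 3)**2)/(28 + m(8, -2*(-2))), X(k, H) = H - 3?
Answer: -358/7 ≈ -51.143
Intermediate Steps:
m(F, W) = 7*F
X(k, H) = -3 + H
A = -5/7 (A = (-76 + (-1 - 3)**2)/(28 + 7*8) = (-76 + (-4)**2)/(28 + 56) = (-76 + 16)/84 = -60*1/84 = -5/7 ≈ -0.71429)
A*66 + X(y, -1) = -5/7*66 + (-3 - 1) = -330/7 - 4 = -358/7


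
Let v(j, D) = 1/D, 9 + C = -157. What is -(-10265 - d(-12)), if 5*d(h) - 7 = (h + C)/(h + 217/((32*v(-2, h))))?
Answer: 38346428/3735 ≈ 10267.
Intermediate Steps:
C = -166 (C = -9 - 157 = -166)
d(h) = 7/5 + 32*(-166 + h)/(1245*h) (d(h) = 7/5 + ((h - 166)/(h + 217/((32/h))))/5 = 7/5 + ((-166 + h)/(h + 217*(h/32)))/5 = 7/5 + ((-166 + h)/(h + 217*h/32))/5 = 7/5 + ((-166 + h)/((249*h/32)))/5 = 7/5 + ((-166 + h)*(32/(249*h)))/5 = 7/5 + (32*(-166 + h)/(249*h))/5 = 7/5 + 32*(-166 + h)/(1245*h))
-(-10265 - d(-12)) = -(-10265 - (-5312 + 1775*(-12))/(1245*(-12))) = -(-10265 - (-1)*(-5312 - 21300)/(1245*12)) = -(-10265 - (-1)*(-26612)/(1245*12)) = -(-10265 - 1*6653/3735) = -(-10265 - 6653/3735) = -1*(-38346428/3735) = 38346428/3735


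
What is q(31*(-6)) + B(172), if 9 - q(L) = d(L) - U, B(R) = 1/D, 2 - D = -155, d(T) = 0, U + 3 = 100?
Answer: 16643/157 ≈ 106.01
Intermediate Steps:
U = 97 (U = -3 + 100 = 97)
D = 157 (D = 2 - 1*(-155) = 2 + 155 = 157)
B(R) = 1/157
q(L) = 106 (q(L) = 9 - (0 - 1*97) = 9 - (0 - 97) = 9 - 1*(-97) = 9 + 97 = 106)
q(31*(-6)) + B(172) = 106 + 1/157 = 16643/157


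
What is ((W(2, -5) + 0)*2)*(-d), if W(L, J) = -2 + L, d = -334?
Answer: 0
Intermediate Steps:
((W(2, -5) + 0)*2)*(-d) = (((-2 + 2) + 0)*2)*(-1*(-334)) = ((0 + 0)*2)*334 = (0*2)*334 = 0*334 = 0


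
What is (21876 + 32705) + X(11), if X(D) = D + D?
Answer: 54603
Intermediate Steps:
X(D) = 2*D
(21876 + 32705) + X(11) = (21876 + 32705) + 2*11 = 54581 + 22 = 54603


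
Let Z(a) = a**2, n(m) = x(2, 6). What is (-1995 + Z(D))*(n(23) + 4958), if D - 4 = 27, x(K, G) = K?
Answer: -5128640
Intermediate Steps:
n(m) = 2
D = 31 (D = 4 + 27 = 31)
(-1995 + Z(D))*(n(23) + 4958) = (-1995 + 31**2)*(2 + 4958) = (-1995 + 961)*4960 = -1034*4960 = -5128640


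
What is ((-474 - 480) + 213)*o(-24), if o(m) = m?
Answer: 17784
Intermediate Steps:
((-474 - 480) + 213)*o(-24) = ((-474 - 480) + 213)*(-24) = (-954 + 213)*(-24) = -741*(-24) = 17784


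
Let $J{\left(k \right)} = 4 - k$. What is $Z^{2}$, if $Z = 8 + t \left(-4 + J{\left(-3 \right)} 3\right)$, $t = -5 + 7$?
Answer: $1764$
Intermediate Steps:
$t = 2$
$Z = 42$ ($Z = 8 + 2 \left(-4 + \left(4 - -3\right) 3\right) = 8 + 2 \left(-4 + \left(4 + 3\right) 3\right) = 8 + 2 \left(-4 + 7 \cdot 3\right) = 8 + 2 \left(-4 + 21\right) = 8 + 2 \cdot 17 = 8 + 34 = 42$)
$Z^{2} = 42^{2} = 1764$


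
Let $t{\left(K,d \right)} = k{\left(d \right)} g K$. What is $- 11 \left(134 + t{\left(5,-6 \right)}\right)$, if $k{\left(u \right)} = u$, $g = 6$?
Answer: $506$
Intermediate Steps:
$t{\left(K,d \right)} = 6 K d$ ($t{\left(K,d \right)} = d 6 K = 6 d K = 6 K d$)
$- 11 \left(134 + t{\left(5,-6 \right)}\right) = - 11 \left(134 + 6 \cdot 5 \left(-6\right)\right) = - 11 \left(134 - 180\right) = \left(-11\right) \left(-46\right) = 506$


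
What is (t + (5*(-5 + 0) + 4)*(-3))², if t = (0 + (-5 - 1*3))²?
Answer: 16129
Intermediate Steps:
t = 64 (t = (0 + (-5 - 3))² = (0 - 8)² = (-8)² = 64)
(t + (5*(-5 + 0) + 4)*(-3))² = (64 + (5*(-5 + 0) + 4)*(-3))² = (64 + (5*(-5) + 4)*(-3))² = (64 + (-25 + 4)*(-3))² = (64 - 21*(-3))² = (64 + 63)² = 127² = 16129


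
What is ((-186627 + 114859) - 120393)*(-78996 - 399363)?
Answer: 91921943799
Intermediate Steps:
((-186627 + 114859) - 120393)*(-78996 - 399363) = (-71768 - 120393)*(-478359) = -192161*(-478359) = 91921943799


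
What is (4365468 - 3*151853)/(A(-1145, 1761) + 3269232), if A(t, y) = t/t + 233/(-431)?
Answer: 561723593/469679730 ≈ 1.1960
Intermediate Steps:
A(t, y) = 198/431 (A(t, y) = 1 + 233*(-1/431) = 1 - 233/431 = 198/431)
(4365468 - 3*151853)/(A(-1145, 1761) + 3269232) = (4365468 - 3*151853)/(198/431 + 3269232) = (4365468 - 455559)/(1409039190/431) = 3909909*(431/1409039190) = 561723593/469679730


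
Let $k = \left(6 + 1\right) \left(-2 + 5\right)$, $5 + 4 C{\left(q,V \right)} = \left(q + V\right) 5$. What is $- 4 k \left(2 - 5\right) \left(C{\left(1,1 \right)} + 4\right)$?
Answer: $1323$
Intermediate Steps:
$C{\left(q,V \right)} = - \frac{5}{4} + \frac{5 V}{4} + \frac{5 q}{4}$ ($C{\left(q,V \right)} = - \frac{5}{4} + \frac{\left(q + V\right) 5}{4} = - \frac{5}{4} + \frac{\left(V + q\right) 5}{4} = - \frac{5}{4} + \frac{5 V + 5 q}{4} = - \frac{5}{4} + \left(\frac{5 V}{4} + \frac{5 q}{4}\right) = - \frac{5}{4} + \frac{5 V}{4} + \frac{5 q}{4}$)
$k = 21$ ($k = 7 \cdot 3 = 21$)
$- 4 k \left(2 - 5\right) \left(C{\left(1,1 \right)} + 4\right) = \left(-4\right) 21 \left(2 - 5\right) \left(\left(- \frac{5}{4} + \frac{5}{4} \cdot 1 + \frac{5}{4} \cdot 1\right) + 4\right) = - 84 \left(- 3 \left(\left(- \frac{5}{4} + \frac{5}{4} + \frac{5}{4}\right) + 4\right)\right) = - 84 \left(- 3 \left(\frac{5}{4} + 4\right)\right) = - 84 \left(\left(-3\right) \frac{21}{4}\right) = \left(-84\right) \left(- \frac{63}{4}\right) = 1323$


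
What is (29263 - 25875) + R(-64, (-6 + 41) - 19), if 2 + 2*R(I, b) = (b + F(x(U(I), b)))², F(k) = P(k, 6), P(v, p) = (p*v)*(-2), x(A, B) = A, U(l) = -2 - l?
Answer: 268379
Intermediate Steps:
P(v, p) = -2*p*v
F(k) = -12*k (F(k) = -2*6*k = -12*k)
R(I, b) = -1 + (24 + b + 12*I)²/2 (R(I, b) = -1 + (b - 12*(-2 - I))²/2 = -1 + (b + (24 + 12*I))²/2 = -1 + (24 + b + 12*I)²/2)
(29263 - 25875) + R(-64, (-6 + 41) - 19) = (29263 - 25875) + (-1 + (24 + ((-6 + 41) - 19) + 12*(-64))²/2) = 3388 + (-1 + (24 + (35 - 19) - 768)²/2) = 3388 + (-1 + (24 + 16 - 768)²/2) = 3388 + (-1 + (½)*(-728)²) = 3388 + (-1 + (½)*529984) = 3388 + (-1 + 264992) = 3388 + 264991 = 268379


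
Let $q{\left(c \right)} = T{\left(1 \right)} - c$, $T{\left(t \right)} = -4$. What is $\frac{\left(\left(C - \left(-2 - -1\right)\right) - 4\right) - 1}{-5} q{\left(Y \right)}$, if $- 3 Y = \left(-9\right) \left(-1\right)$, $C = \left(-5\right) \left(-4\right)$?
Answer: $\frac{16}{5} \approx 3.2$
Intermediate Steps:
$C = 20$
$Y = -3$ ($Y = - \frac{\left(-9\right) \left(-1\right)}{3} = \left(- \frac{1}{3}\right) 9 = -3$)
$q{\left(c \right)} = -4 - c$
$\frac{\left(\left(C - \left(-2 - -1\right)\right) - 4\right) - 1}{-5} q{\left(Y \right)} = \frac{\left(\left(20 - \left(-2 - -1\right)\right) - 4\right) - 1}{-5} \left(-4 - -3\right) = \left(\left(\left(20 - \left(-2 + 1\right)\right) - 4\right) - 1\right) \left(- \frac{1}{5}\right) \left(-4 + 3\right) = \left(\left(\left(20 - -1\right) - 4\right) - 1\right) \left(- \frac{1}{5}\right) \left(-1\right) = \left(\left(\left(20 + 1\right) - 4\right) - 1\right) \left(- \frac{1}{5}\right) \left(-1\right) = \left(\left(21 - 4\right) - 1\right) \left(- \frac{1}{5}\right) \left(-1\right) = \left(17 - 1\right) \left(- \frac{1}{5}\right) \left(-1\right) = 16 \left(- \frac{1}{5}\right) \left(-1\right) = \left(- \frac{16}{5}\right) \left(-1\right) = \frac{16}{5}$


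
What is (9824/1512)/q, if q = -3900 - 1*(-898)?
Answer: -614/283689 ≈ -0.0021643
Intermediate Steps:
q = -3002 (q = -3900 + 898 = -3002)
(9824/1512)/q = (9824/1512)/(-3002) = (9824*(1/1512))*(-1/3002) = (1228/189)*(-1/3002) = -614/283689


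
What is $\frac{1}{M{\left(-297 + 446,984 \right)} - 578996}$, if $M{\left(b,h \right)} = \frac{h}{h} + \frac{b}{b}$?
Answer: $- \frac{1}{578994} \approx -1.7271 \cdot 10^{-6}$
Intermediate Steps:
$M{\left(b,h \right)} = 2$ ($M{\left(b,h \right)} = 1 + 1 = 2$)
$\frac{1}{M{\left(-297 + 446,984 \right)} - 578996} = \frac{1}{2 - 578996} = \frac{1}{-578994} = - \frac{1}{578994}$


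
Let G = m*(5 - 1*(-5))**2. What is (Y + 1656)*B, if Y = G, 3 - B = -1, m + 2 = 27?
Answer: 16624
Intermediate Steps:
m = 25 (m = -2 + 27 = 25)
B = 4 (B = 3 - 1*(-1) = 3 + 1 = 4)
G = 2500 (G = 25*(5 - 1*(-5))**2 = 25*(5 + 5)**2 = 25*10**2 = 25*100 = 2500)
Y = 2500
(Y + 1656)*B = (2500 + 1656)*4 = 4156*4 = 16624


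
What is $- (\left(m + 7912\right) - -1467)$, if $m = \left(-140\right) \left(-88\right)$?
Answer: $-21699$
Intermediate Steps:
$m = 12320$
$- (\left(m + 7912\right) - -1467) = - (\left(12320 + 7912\right) - -1467) = - (20232 + \left(-8568 + 10035\right)) = - (20232 + 1467) = \left(-1\right) 21699 = -21699$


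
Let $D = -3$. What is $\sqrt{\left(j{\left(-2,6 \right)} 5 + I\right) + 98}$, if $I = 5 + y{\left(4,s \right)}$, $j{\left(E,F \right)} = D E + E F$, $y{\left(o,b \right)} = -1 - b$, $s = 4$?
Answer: $2 \sqrt{17} \approx 8.2462$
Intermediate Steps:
$j{\left(E,F \right)} = - 3 E + E F$
$I = 0$ ($I = 5 - 5 = 0$)
$\sqrt{\left(j{\left(-2,6 \right)} 5 + I\right) + 98} = \sqrt{\left(- 2 \left(-3 + 6\right) 5 + 0\right) + 98} = \sqrt{\left(\left(-2\right) 3 \cdot 5 + 0\right) + 98} = \sqrt{\left(\left(-6\right) 5 + 0\right) + 98} = \sqrt{\left(-30 + 0\right) + 98} = \sqrt{-30 + 98} = \sqrt{68} = 2 \sqrt{17}$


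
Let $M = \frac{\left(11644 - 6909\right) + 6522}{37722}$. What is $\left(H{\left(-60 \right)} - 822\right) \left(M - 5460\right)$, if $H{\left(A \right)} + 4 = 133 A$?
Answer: $\frac{906801649789}{18861} \approx 4.8078 \cdot 10^{7}$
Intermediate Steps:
$H{\left(A \right)} = -4 + 133 A$
$M = \frac{11257}{37722}$ ($M = \left(4735 + 6522\right) \frac{1}{37722} = 11257 \cdot \frac{1}{37722} = \frac{11257}{37722} \approx 0.29842$)
$\left(H{\left(-60 \right)} - 822\right) \left(M - 5460\right) = \left(\left(-4 + 133 \left(-60\right)\right) - 822\right) \left(\frac{11257}{37722} - 5460\right) = \left(\left(-4 - 7980\right) - 822\right) \left(- \frac{205950863}{37722}\right) = \left(-7984 - 822\right) \left(- \frac{205950863}{37722}\right) = \left(-8806\right) \left(- \frac{205950863}{37722}\right) = \frac{906801649789}{18861}$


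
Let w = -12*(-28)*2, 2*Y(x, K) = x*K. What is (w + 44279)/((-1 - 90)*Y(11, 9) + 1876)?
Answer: -89902/5257 ≈ -17.101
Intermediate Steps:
Y(x, K) = K*x/2 (Y(x, K) = (x*K)/2 = (K*x)/2 = K*x/2)
w = 672 (w = 336*2 = 672)
(w + 44279)/((-1 - 90)*Y(11, 9) + 1876) = (672 + 44279)/((-1 - 90)*((½)*9*11) + 1876) = 44951/(-91*99/2 + 1876) = 44951/(-9009/2 + 1876) = 44951/(-5257/2) = 44951*(-2/5257) = -89902/5257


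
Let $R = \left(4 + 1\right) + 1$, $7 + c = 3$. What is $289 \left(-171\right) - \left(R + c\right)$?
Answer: $-49421$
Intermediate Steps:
$c = -4$ ($c = -7 + 3 = -4$)
$R = 6$ ($R = 5 + 1 = 6$)
$289 \left(-171\right) - \left(R + c\right) = 289 \left(-171\right) - \left(6 - 4\right) = -49419 - 2 = -49421$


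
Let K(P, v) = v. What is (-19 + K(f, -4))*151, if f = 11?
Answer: -3473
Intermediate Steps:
(-19 + K(f, -4))*151 = (-19 - 4)*151 = -23*151 = -3473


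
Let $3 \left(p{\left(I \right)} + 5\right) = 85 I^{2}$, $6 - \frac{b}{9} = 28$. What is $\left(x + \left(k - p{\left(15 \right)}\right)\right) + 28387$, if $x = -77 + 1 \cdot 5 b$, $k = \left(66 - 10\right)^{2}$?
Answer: $24086$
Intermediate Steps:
$b = -198$ ($b = 54 - 252 = -198$)
$p{\left(I \right)} = -5 + \frac{85 I^{2}}{3}$
$k = 3136$ ($k = 56^{2} = 3136$)
$x = -1067$ ($x = -77 + 1 \cdot 5 \left(-198\right) = -77 + 5 \left(-198\right) = -77 - 990 = -1067$)
$\left(x + \left(k - p{\left(15 \right)}\right)\right) + 28387 = \left(-1067 + \left(3136 - \left(-5 + \frac{85 \cdot 15^{2}}{3}\right)\right)\right) + 28387 = \left(-1067 + \left(3136 - \left(-5 + \frac{85}{3} \cdot 225\right)\right)\right) + 28387 = \left(-1067 + \left(3136 - \left(-5 + 6375\right)\right)\right) + 28387 = \left(-1067 + \left(3136 - 6370\right)\right) + 28387 = \left(-1067 - 3234\right) + 28387 = -4301 + 28387 = 24086$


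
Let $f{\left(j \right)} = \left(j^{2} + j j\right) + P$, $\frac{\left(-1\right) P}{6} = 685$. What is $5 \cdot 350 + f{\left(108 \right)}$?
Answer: $20968$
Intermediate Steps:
$P = -4110$ ($P = \left(-6\right) 685 = -4110$)
$f{\left(j \right)} = -4110 + 2 j^{2}$ ($f{\left(j \right)} = \left(j^{2} + j j\right) - 4110 = \left(j^{2} + j^{2}\right) - 4110 = 2 j^{2} - 4110 = -4110 + 2 j^{2}$)
$5 \cdot 350 + f{\left(108 \right)} = 5 \cdot 350 - \left(4110 - 2 \cdot 108^{2}\right) = 1750 + \left(-4110 + 2 \cdot 11664\right) = 1750 + \left(-4110 + 23328\right) = 1750 + 19218 = 20968$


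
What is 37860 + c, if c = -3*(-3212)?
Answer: 47496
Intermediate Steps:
c = 9636
37860 + c = 37860 + 9636 = 47496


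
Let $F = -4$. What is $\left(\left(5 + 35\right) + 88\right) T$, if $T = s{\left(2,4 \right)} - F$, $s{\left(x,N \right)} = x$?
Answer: $768$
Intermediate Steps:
$T = 6$ ($T = 2 - -4 = 2 + 4 = 6$)
$\left(\left(5 + 35\right) + 88\right) T = \left(\left(5 + 35\right) + 88\right) 6 = \left(40 + 88\right) 6 = 128 \cdot 6 = 768$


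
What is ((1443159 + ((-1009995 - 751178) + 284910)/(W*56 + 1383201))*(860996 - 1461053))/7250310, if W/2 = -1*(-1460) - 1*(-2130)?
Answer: -85889587616276984/719102260395 ≈ -1.1944e+5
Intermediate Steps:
W = 7180 (W = 2*(-1*(-1460) - 1*(-2130)) = 2*(1460 + 2130) = 2*3590 = 7180)
((1443159 + ((-1009995 - 751178) + 284910)/(W*56 + 1383201))*(860996 - 1461053))/7250310 = ((1443159 + ((-1009995 - 751178) + 284910)/(7180*56 + 1383201))*(860996 - 1461053))/7250310 = ((1443159 + (-1761173 + 284910)/(402080 + 1383201))*(-600057))*(1/7250310) = ((1443159 - 1476263/1785281)*(-600057))*(1/7250310) = ((2576442866416/1785281)*(-600057))*(1/7250310) = -1546012577092985712/1785281*1/7250310 = -85889587616276984/719102260395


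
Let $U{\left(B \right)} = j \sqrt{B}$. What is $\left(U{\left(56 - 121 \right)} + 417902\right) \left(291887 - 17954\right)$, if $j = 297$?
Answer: $114477148566 + 81358101 i \sqrt{65} \approx 1.1448 \cdot 10^{11} + 6.5593 \cdot 10^{8} i$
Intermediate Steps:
$U{\left(B \right)} = 297 \sqrt{B}$
$\left(U{\left(56 - 121 \right)} + 417902\right) \left(291887 - 17954\right) = \left(297 \sqrt{56 - 121} + 417902\right) \left(291887 - 17954\right) = \left(297 \sqrt{56 - 121} + 417902\right) 273933 = \left(297 \sqrt{-65} + 417902\right) 273933 = \left(297 i \sqrt{65} + 417902\right) 273933 = \left(417902 + 297 i \sqrt{65}\right) 273933 = 114477148566 + 81358101 i \sqrt{65}$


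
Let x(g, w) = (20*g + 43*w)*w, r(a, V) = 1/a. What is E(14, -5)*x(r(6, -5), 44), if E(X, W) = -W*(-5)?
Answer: -6254600/3 ≈ -2.0849e+6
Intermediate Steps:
E(X, W) = 5*W
x(g, w) = w*(20*g + 43*w)
E(14, -5)*x(r(6, -5), 44) = (5*(-5))*(44*(20/6 + 43*44)) = -1100*(20*(⅙) + 1892) = -1100*(10/3 + 1892) = -1100*5686/3 = -25*250184/3 = -6254600/3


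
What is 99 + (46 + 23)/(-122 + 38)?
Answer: 2749/28 ≈ 98.179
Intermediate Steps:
99 + (46 + 23)/(-122 + 38) = 99 + 69/(-84) = 99 + 69*(-1/84) = 99 - 23/28 = 2749/28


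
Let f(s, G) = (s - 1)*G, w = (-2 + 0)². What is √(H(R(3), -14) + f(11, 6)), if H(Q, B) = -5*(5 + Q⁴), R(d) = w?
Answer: I*√1245 ≈ 35.285*I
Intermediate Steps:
w = 4 (w = (-2)² = 4)
R(d) = 4
f(s, G) = G*(-1 + s) (f(s, G) = (-1 + s)*G = G*(-1 + s))
H(Q, B) = -25 - 5*Q⁴
√(H(R(3), -14) + f(11, 6)) = √((-25 - 5*4⁴) + 6*(-1 + 11)) = √((-25 - 5*256) + 6*10) = √((-25 - 1280) + 60) = √(-1305 + 60) = √(-1245) = I*√1245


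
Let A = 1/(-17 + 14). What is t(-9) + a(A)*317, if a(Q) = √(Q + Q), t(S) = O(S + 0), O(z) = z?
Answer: -9 + 317*I*√6/3 ≈ -9.0 + 258.83*I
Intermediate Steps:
t(S) = S (t(S) = S + 0 = S)
A = -⅓ (A = 1/(-3) = -⅓ ≈ -0.33333)
a(Q) = √2*√Q (a(Q) = √(2*Q) = √2*√Q)
t(-9) + a(A)*317 = -9 + (√2*√(-⅓))*317 = -9 + (√2*(I*√3/3))*317 = -9 + (I*√6/3)*317 = -9 + 317*I*√6/3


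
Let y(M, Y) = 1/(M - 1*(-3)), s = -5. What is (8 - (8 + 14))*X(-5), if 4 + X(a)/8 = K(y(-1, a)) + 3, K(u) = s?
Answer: 672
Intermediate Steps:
y(M, Y) = 1/(3 + M) (y(M, Y) = 1/(M + 3) = 1/(3 + M))
K(u) = -5
X(a) = -48 (X(a) = -32 + 8*(-5 + 3) = -32 + 8*(-2) = -32 - 16 = -48)
(8 - (8 + 14))*X(-5) = (8 - (8 + 14))*(-48) = (8 - 1*22)*(-48) = (8 - 22)*(-48) = -14*(-48) = 672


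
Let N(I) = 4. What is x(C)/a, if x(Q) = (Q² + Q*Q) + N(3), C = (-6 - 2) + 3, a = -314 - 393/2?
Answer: -108/1021 ≈ -0.10578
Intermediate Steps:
a = -1021/2 (a = -314 - 393*½ = -314 - 393/2 = -1021/2 ≈ -510.50)
C = -5 (C = -8 + 3 = -5)
x(Q) = 4 + 2*Q² (x(Q) = (Q² + Q*Q) + 4 = (Q² + Q²) + 4 = 2*Q² + 4 = 4 + 2*Q²)
x(C)/a = (4 + 2*(-5)²)/(-1021/2) = (4 + 2*25)*(-2/1021) = (4 + 50)*(-2/1021) = 54*(-2/1021) = -108/1021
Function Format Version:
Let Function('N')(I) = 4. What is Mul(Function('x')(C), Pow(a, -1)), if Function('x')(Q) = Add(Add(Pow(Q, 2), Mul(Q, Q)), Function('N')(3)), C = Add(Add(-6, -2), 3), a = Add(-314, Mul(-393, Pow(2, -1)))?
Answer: Rational(-108, 1021) ≈ -0.10578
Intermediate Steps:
a = Rational(-1021, 2) (a = Add(-314, Mul(-393, Rational(1, 2))) = Add(-314, Rational(-393, 2)) = Rational(-1021, 2) ≈ -510.50)
C = -5 (C = Add(-8, 3) = -5)
Function('x')(Q) = Add(4, Mul(2, Pow(Q, 2))) (Function('x')(Q) = Add(Add(Pow(Q, 2), Mul(Q, Q)), 4) = Add(Add(Pow(Q, 2), Pow(Q, 2)), 4) = Add(Mul(2, Pow(Q, 2)), 4) = Add(4, Mul(2, Pow(Q, 2))))
Mul(Function('x')(C), Pow(a, -1)) = Mul(Add(4, Mul(2, Pow(-5, 2))), Pow(Rational(-1021, 2), -1)) = Mul(Add(4, Mul(2, 25)), Rational(-2, 1021)) = Mul(Add(4, 50), Rational(-2, 1021)) = Mul(54, Rational(-2, 1021)) = Rational(-108, 1021)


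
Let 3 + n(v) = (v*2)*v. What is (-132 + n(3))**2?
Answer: 13689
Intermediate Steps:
n(v) = -3 + 2*v**2 (n(v) = -3 + (v*2)*v = -3 + (2*v)*v = -3 + 2*v**2)
(-132 + n(3))**2 = (-132 + (-3 + 2*3**2))**2 = (-132 + (-3 + 2*9))**2 = (-132 + (-3 + 18))**2 = (-132 + 15)**2 = (-117)**2 = 13689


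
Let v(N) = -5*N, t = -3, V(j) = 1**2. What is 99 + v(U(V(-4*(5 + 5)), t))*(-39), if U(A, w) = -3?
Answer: -486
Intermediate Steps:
V(j) = 1
99 + v(U(V(-4*(5 + 5)), t))*(-39) = 99 - 5*(-3)*(-39) = 99 + 15*(-39) = 99 - 585 = -486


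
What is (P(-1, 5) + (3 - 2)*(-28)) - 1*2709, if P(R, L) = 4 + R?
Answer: -2734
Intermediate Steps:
(P(-1, 5) + (3 - 2)*(-28)) - 1*2709 = ((4 - 1) + (3 - 2)*(-28)) - 1*2709 = (3 + 1*(-28)) - 2709 = (3 - 28) - 2709 = -25 - 2709 = -2734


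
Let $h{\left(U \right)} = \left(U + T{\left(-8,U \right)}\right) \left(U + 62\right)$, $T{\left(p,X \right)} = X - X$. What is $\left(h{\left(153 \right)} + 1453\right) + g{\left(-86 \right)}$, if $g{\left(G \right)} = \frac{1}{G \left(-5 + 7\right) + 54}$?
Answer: $\frac{4053063}{118} \approx 34348.0$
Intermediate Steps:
$T{\left(p,X \right)} = 0$
$h{\left(U \right)} = U \left(62 + U\right)$ ($h{\left(U \right)} = \left(U + 0\right) \left(U + 62\right) = U \left(62 + U\right)$)
$g{\left(G \right)} = \frac{1}{54 + 2 G}$ ($g{\left(G \right)} = \frac{1}{G 2 + 54} = \frac{1}{2 G + 54} = \frac{1}{54 + 2 G}$)
$\left(h{\left(153 \right)} + 1453\right) + g{\left(-86 \right)} = \left(153 \left(62 + 153\right) + 1453\right) + \frac{1}{2 \left(27 - 86\right)} = \left(153 \cdot 215 + 1453\right) + \frac{1}{2 \left(-59\right)} = \left(32895 + 1453\right) + \frac{1}{2} \left(- \frac{1}{59}\right) = 34348 - \frac{1}{118} = \frac{4053063}{118}$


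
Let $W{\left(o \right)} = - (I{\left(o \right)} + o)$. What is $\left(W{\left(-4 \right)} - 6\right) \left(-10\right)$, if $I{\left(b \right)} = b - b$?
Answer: $20$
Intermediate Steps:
$I{\left(b \right)} = 0$
$W{\left(o \right)} = - o$ ($W{\left(o \right)} = - (0 + o) = - o$)
$\left(W{\left(-4 \right)} - 6\right) \left(-10\right) = \left(\left(-1\right) \left(-4\right) - 6\right) \left(-10\right) = \left(4 - 6\right) \left(-10\right) = \left(-2\right) \left(-10\right) = 20$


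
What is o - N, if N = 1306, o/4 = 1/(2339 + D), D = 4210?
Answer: -8552990/6549 ≈ -1306.0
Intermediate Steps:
o = 4/6549 (o = 4/(2339 + 4210) = 4/6549 ≈ 0.00061078)
o - N = 4/6549 - 1*1306 = 4/6549 - 1306 = -8552990/6549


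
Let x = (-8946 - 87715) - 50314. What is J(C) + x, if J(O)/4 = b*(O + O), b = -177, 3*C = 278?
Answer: -278191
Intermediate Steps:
C = 278/3 (C = (1/3)*278 = 278/3 ≈ 92.667)
x = -146975 (x = -96661 - 50314 = -146975)
J(O) = -1416*O (J(O) = 4*(-177*(O + O)) = 4*(-354*O) = -1416*O)
J(C) + x = -1416*278/3 - 146975 = -131216 - 146975 = -278191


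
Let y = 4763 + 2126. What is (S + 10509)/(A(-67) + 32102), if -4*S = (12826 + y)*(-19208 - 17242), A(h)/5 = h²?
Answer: 359326893/109094 ≈ 3293.7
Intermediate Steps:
A(h) = 5*h²
y = 6889
S = 359305875/2 (S = -(12826 + 6889)*(-19208 - 17242)/4 = -19715*(-36450)/4 = -¼*(-718611750) = 359305875/2 ≈ 1.7965e+8)
(S + 10509)/(A(-67) + 32102) = (359305875/2 + 10509)/(5*(-67)² + 32102) = 359326893/(2*(5*4489 + 32102)) = 359326893/(2*(22445 + 32102)) = (359326893/2)/54547 = (359326893/2)*(1/54547) = 359326893/109094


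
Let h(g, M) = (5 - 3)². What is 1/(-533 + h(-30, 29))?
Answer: -1/529 ≈ -0.0018904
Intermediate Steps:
h(g, M) = 4 (h(g, M) = 2² = 4)
1/(-533 + h(-30, 29)) = 1/(-533 + 4) = 1/(-529) = -1/529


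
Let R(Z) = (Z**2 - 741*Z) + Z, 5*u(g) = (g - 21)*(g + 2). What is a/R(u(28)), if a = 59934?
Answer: -1427/698 ≈ -2.0444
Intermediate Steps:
u(g) = (-21 + g)*(2 + g)/5 (u(g) = ((g - 21)*(g + 2))/5 = ((-21 + g)*(2 + g))/5 = (-21 + g)*(2 + g)/5)
R(Z) = Z**2 - 740*Z
a/R(u(28)) = 59934/(((-42/5 - 19/5*28 + (1/5)*28**2)*(-740 + (-42/5 - 19/5*28 + (1/5)*28**2)))) = 59934/(((-42/5 - 532/5 + (1/5)*784)*(-740 + (-42/5 - 532/5 + (1/5)*784)))) = 59934/(((-42/5 - 532/5 + 784/5)*(-740 + (-42/5 - 532/5 + 784/5)))) = 59934/((42*(-740 + 42))) = 59934/((42*(-698))) = 59934/(-29316) = 59934*(-1/29316) = -1427/698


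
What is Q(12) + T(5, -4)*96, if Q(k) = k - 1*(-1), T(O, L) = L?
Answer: -371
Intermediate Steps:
Q(k) = 1 + k (Q(k) = k + 1 = 1 + k)
Q(12) + T(5, -4)*96 = (1 + 12) - 4*96 = 13 - 384 = -371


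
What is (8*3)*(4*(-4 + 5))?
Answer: 96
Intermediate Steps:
(8*3)*(4*(-4 + 5)) = 24*(4*1) = 24*4 = 96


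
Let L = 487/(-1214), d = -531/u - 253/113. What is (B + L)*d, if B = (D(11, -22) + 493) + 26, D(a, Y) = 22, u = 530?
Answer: -127380712691/72706460 ≈ -1752.0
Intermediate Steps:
B = 541 (B = (22 + 493) + 26 = 515 + 26 = 541)
d = -194093/59890 (d = -531/530 - 253/113 = -194093/59890 ≈ -3.2408)
L = -487/1214 (L = 487*(-1/1214) = -487/1214 ≈ -0.40115)
(B + L)*d = (541 - 487/1214)*(-194093/59890) = (656287/1214)*(-194093/59890) = -127380712691/72706460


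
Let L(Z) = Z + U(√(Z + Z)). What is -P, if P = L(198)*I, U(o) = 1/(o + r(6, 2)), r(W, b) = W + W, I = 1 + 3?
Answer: -16628/21 - 2*√11/21 ≈ -792.13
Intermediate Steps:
I = 4
r(W, b) = 2*W
U(o) = 1/(12 + o) (U(o) = 1/(o + 2*6) = 1/(o + 12) = 1/(12 + o))
L(Z) = Z + 1/(12 + √2*√Z) (L(Z) = Z + 1/(12 + √(Z + Z)) = Z + 1/(12 + √(2*Z)) = Z + 1/(12 + √2*√Z))
P = 792 + 4/(12 + 6*√11) (P = (198 + 1/(12 + √2*√198))*4 = (198 + 1/(12 + √2*(3*√22)))*4 = (198 + 1/(12 + 6*√11))*4 = 792 + 4/(12 + 6*√11) ≈ 792.13)
-P = -(16628/21 + 2*√11/21) = -16628/21 - 2*√11/21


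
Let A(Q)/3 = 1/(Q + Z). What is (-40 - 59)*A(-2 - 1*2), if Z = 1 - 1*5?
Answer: 297/8 ≈ 37.125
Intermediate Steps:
Z = -4 (Z = 1 - 5 = -4)
A(Q) = 3/(-4 + Q) (A(Q) = 3/(Q - 4) = 3/(-4 + Q))
(-40 - 59)*A(-2 - 1*2) = (-40 - 59)*(3/(-4 + (-2 - 1*2))) = -297/(-4 + (-2 - 2)) = -297/(-4 - 4) = -297/(-8) = -297*(-1)/8 = -99*(-3/8) = 297/8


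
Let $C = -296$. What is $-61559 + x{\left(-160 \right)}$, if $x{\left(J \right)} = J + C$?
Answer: $-62015$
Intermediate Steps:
$x{\left(J \right)} = -296 + J$ ($x{\left(J \right)} = J - 296 = -296 + J$)
$-61559 + x{\left(-160 \right)} = -61559 - 456 = -62015$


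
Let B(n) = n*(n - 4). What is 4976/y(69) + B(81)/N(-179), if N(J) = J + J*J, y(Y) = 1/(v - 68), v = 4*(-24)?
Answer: -26001424931/31862 ≈ -8.1606e+5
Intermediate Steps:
v = -96
B(n) = n*(-4 + n)
y(Y) = -1/164 (y(Y) = 1/(-96 - 68) = 1/(-164) = -1/164)
N(J) = J + J²
4976/y(69) + B(81)/N(-179) = 4976/(-1/164) + (81*(-4 + 81))/((-179*(1 - 179))) = 4976*(-164) + (81*77)/((-179*(-178))) = -816064 + 6237/31862 = -26001424931/31862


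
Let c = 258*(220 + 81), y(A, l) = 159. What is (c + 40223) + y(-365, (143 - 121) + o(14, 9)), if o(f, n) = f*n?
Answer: 118040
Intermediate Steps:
c = 77658 (c = 258*301 = 77658)
(c + 40223) + y(-365, (143 - 121) + o(14, 9)) = (77658 + 40223) + 159 = 117881 + 159 = 118040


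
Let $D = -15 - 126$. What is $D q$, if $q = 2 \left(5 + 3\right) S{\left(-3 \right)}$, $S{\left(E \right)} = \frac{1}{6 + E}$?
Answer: $-752$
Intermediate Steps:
$q = \frac{16}{3}$ ($q = \frac{2 \left(5 + 3\right)}{6 - 3} = \frac{2 \cdot 8}{3} = 16 \cdot \frac{1}{3} = \frac{16}{3} \approx 5.3333$)
$D = -141$
$D q = \left(-141\right) \frac{16}{3} = -752$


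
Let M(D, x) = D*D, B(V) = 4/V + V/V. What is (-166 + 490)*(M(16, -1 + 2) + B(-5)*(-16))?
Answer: 409536/5 ≈ 81907.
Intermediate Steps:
B(V) = 1 + 4/V (B(V) = 4/V + 1 = 1 + 4/V)
M(D, x) = D²
(-166 + 490)*(M(16, -1 + 2) + B(-5)*(-16)) = (-166 + 490)*(16² + ((4 - 5)/(-5))*(-16)) = 324*(256 - ⅕*(-1)*(-16)) = 324*(256 + (⅕)*(-16)) = 324*(256 - 16/5) = 324*(1264/5) = 409536/5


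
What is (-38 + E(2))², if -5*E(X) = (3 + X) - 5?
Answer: 1444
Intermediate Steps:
E(X) = ⅖ - X/5 (E(X) = -((3 + X) - 5)/5 = -(-2 + X)/5 = ⅖ - X/5)
(-38 + E(2))² = (-38 + (⅖ - ⅕*2))² = (-38 + (⅖ - ⅖))² = (-38 + 0)² = (-38)² = 1444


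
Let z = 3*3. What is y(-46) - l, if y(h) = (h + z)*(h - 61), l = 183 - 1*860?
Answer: 4636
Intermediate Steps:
z = 9
l = -677 (l = 183 - 860 = -677)
y(h) = (-61 + h)*(9 + h) (y(h) = (h + 9)*(h - 61) = (9 + h)*(-61 + h) = (-61 + h)*(9 + h))
y(-46) - l = (-549 + (-46)**2 - 52*(-46)) - 1*(-677) = (-549 + 2116 + 2392) + 677 = 3959 + 677 = 4636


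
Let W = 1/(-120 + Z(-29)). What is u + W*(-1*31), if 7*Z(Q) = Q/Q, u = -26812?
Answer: -22495051/839 ≈ -26812.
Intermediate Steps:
Z(Q) = ⅐ (Z(Q) = (Q/Q)/7 = (⅐)*1 = ⅐)
W = -7/839 (W = 1/(-120 + ⅐) = 1/(-839/7) = -7/839 ≈ -0.0083433)
u + W*(-1*31) = -26812 - (-7)*31/839 = -26812 - 7/839*(-31) = -26812 + 217/839 = -22495051/839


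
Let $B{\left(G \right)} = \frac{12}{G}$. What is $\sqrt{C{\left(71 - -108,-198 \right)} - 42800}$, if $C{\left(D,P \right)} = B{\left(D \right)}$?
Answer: $\frac{2 i \sqrt{342838163}}{179} \approx 206.88 i$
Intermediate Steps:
$C{\left(D,P \right)} = \frac{12}{D}$
$\sqrt{C{\left(71 - -108,-198 \right)} - 42800} = \sqrt{\frac{12}{71 - -108} - 42800} = \sqrt{\frac{12}{71 + 108} - 42800} = \sqrt{\frac{12}{179} - 42800} = \sqrt{- \frac{7661188}{179}} = \frac{2 i \sqrt{342838163}}{179}$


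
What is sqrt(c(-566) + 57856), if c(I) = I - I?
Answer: 16*sqrt(226) ≈ 240.53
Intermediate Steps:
c(I) = 0
sqrt(c(-566) + 57856) = sqrt(0 + 57856) = sqrt(57856) = 16*sqrt(226)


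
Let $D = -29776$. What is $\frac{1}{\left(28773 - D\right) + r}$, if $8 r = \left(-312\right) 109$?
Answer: $\frac{1}{54298} \approx 1.8417 \cdot 10^{-5}$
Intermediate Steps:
$r = -4251$ ($r = \frac{\left(-312\right) 109}{8} = \frac{1}{8} \left(-34008\right) = -4251$)
$\frac{1}{\left(28773 - D\right) + r} = \frac{1}{\left(28773 - -29776\right) - 4251} = \frac{1}{\left(28773 + 29776\right) - 4251} = \frac{1}{58549 - 4251} = \frac{1}{54298}$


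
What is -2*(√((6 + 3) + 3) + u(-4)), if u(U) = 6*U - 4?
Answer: 56 - 4*√3 ≈ 49.072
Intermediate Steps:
u(U) = -4 + 6*U
-2*(√((6 + 3) + 3) + u(-4)) = -2*(√((6 + 3) + 3) + (-4 + 6*(-4))) = -2*(√(9 + 3) + (-4 - 24)) = -2*(√12 - 28) = -2*(2*√3 - 28) = -2*(-28 + 2*√3) = 56 - 4*√3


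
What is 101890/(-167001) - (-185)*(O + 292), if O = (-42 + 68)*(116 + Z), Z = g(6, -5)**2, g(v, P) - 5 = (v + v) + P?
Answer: 217872742730/167001 ≈ 1.3046e+6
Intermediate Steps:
g(v, P) = 5 + P + 2*v (g(v, P) = 5 + ((v + v) + P) = 5 + (2*v + P) = 5 + (P + 2*v) = 5 + P + 2*v)
Z = 144 (Z = (5 - 5 + 2*6)**2 = (5 - 5 + 12)**2 = 12**2 = 144)
O = 6760 (O = (-42 + 68)*(116 + 144) = 26*260 = 6760)
101890/(-167001) - (-185)*(O + 292) = 101890/(-167001) - (-185)*(6760 + 292) = 101890*(-1/167001) - (-185)*7052 = -101890/167001 - 1*(-1304620) = -101890/167001 + 1304620 = 217872742730/167001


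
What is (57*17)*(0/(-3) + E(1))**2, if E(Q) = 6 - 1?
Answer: 24225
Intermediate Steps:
E(Q) = 5
(57*17)*(0/(-3) + E(1))**2 = (57*17)*(0/(-3) + 5)**2 = 969*(0*(-1/3) + 5)**2 = 969*(0 + 5)**2 = 969*5**2 = 969*25 = 24225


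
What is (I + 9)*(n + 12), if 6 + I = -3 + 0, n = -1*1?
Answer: 0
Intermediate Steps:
n = -1
I = -9 (I = -6 + (-3 + 0) = -6 - 3 = -9)
(I + 9)*(n + 12) = (-9 + 9)*(-1 + 12) = 0*11 = 0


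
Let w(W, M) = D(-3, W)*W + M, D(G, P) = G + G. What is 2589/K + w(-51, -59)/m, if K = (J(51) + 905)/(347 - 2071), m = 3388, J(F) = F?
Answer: -3780471259/809732 ≈ -4668.8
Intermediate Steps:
K = -239/431 (K = (51 + 905)/(347 - 2071) = 956/(-1724) = 956*(-1/1724) = -239/431 ≈ -0.55452)
D(G, P) = 2*G
w(W, M) = M - 6*W (w(W, M) = (2*(-3))*W + M = -6*W + M = M - 6*W)
2589/K + w(-51, -59)/m = 2589/(-239/431) + (-59 - 6*(-51))/3388 = 2589*(-431/239) + (-59 + 306)*(1/3388) = -1115859/239 + 247*(1/3388) = -1115859/239 + 247/3388 = -3780471259/809732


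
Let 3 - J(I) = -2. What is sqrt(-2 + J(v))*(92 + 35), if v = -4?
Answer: 127*sqrt(3) ≈ 219.97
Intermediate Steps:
J(I) = 5 (J(I) = 3 - 1*(-2) = 3 + 2 = 5)
sqrt(-2 + J(v))*(92 + 35) = sqrt(-2 + 5)*(92 + 35) = sqrt(3)*127 = 127*sqrt(3)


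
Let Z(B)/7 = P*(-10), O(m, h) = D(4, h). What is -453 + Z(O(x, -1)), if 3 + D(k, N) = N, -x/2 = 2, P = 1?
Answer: -523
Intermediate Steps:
x = -4 (x = -2*2 = -4)
D(k, N) = -3 + N
O(m, h) = -3 + h
Z(B) = -70 (Z(B) = 7*(1*(-10)) = 7*(-10) = -70)
-453 + Z(O(x, -1)) = -453 - 70 = -523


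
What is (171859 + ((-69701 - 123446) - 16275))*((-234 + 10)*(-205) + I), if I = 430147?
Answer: -17882504721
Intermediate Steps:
(171859 + ((-69701 - 123446) - 16275))*((-234 + 10)*(-205) + I) = (171859 + ((-69701 - 123446) - 16275))*((-234 + 10)*(-205) + 430147) = (171859 + (-193147 - 16275))*(-224*(-205) + 430147) = (171859 - 209422)*(45920 + 430147) = -37563*476067 = -17882504721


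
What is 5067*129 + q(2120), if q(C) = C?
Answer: 655763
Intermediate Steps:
5067*129 + q(2120) = 5067*129 + 2120 = 653643 + 2120 = 655763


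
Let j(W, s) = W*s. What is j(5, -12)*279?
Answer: -16740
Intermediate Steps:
j(5, -12)*279 = (5*(-12))*279 = -60*279 = -16740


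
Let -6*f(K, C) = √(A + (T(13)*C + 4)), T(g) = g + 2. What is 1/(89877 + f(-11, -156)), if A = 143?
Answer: 1078524/96934502279 + 2*I*√2193/96934502279 ≈ 1.1126e-5 + 9.6621e-10*I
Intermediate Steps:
T(g) = 2 + g
f(K, C) = -√(147 + 15*C)/6 (f(K, C) = -√(143 + ((2 + 13)*C + 4))/6 = -√(143 + (15*C + 4))/6 = -√(143 + (4 + 15*C))/6 = -√(147 + 15*C)/6)
1/(89877 + f(-11, -156)) = 1/(89877 - √(147 + 15*(-156))/6) = 1/(89877 - √(147 - 2340)/6) = 1/(89877 - I*√2193/6)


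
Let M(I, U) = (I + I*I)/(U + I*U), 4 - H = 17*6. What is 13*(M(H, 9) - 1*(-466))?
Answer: 53248/9 ≈ 5916.4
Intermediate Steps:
H = -98 (H = 4 - 17*6 = 4 - 1*102 = 4 - 102 = -98)
M(I, U) = (I + I**2)/(U + I*U)
13*(M(H, 9) - 1*(-466)) = 13*(-98/9 - 1*(-466)) = 13*(-98*1/9 + 466) = 13*(-98/9 + 466) = 13*(4096/9) = 53248/9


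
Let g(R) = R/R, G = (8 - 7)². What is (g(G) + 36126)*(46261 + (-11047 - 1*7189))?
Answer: 1012459175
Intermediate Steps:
G = 1 (G = 1² = 1)
g(R) = 1
(g(G) + 36126)*(46261 + (-11047 - 1*7189)) = (1 + 36126)*(46261 + (-11047 - 1*7189)) = 36127*(46261 + (-11047 - 7189)) = 36127*(46261 - 18236) = 36127*28025 = 1012459175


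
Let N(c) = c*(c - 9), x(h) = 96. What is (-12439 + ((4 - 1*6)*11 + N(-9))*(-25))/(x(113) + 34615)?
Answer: -15939/34711 ≈ -0.45919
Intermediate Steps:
N(c) = c*(-9 + c)
(-12439 + ((4 - 1*6)*11 + N(-9))*(-25))/(x(113) + 34615) = (-12439 + ((4 - 1*6)*11 - 9*(-9 - 9))*(-25))/(96 + 34615) = (-12439 + ((4 - 6)*11 - 9*(-18))*(-25))/34711 = (-12439 + (-2*11 + 162)*(-25))*(1/34711) = (-12439 + (-22 + 162)*(-25))*(1/34711) = (-12439 + 140*(-25))*(1/34711) = (-12439 - 3500)*(1/34711) = -15939*1/34711 = -15939/34711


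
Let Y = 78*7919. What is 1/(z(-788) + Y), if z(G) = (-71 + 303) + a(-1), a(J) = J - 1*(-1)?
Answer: 1/617914 ≈ 1.6183e-6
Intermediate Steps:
a(J) = 1 + J (a(J) = J + 1 = 1 + J)
z(G) = 232 (z(G) = (-71 + 303) + (1 - 1) = 232 + 0 = 232)
Y = 617682
1/(z(-788) + Y) = 1/(232 + 617682) = 1/617914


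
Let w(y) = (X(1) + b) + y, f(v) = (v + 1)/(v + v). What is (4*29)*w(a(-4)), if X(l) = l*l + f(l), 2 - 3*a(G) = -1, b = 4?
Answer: 812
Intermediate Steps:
a(G) = 1 (a(G) = 2/3 - 1/3*(-1) = 2/3 + 1/3 = 1)
f(v) = (1 + v)/(2*v) (f(v) = (1 + v)/((2*v)) = (1 + v)*(1/(2*v)) = (1 + v)/(2*v))
X(l) = l**2 + (1 + l)/(2*l) (X(l) = l*l + (1 + l)/(2*l) = l**2 + (1 + l)/(2*l))
w(y) = 6 + y (w(y) = ((1/2)*(1 + 1 + 2*1**3)/1 + 4) + y = ((1/2)*1*(1 + 1 + 2*1) + 4) + y = ((1/2)*1*(1 + 1 + 2) + 4) + y = ((1/2)*1*4 + 4) + y = (2 + 4) + y = 6 + y)
(4*29)*w(a(-4)) = (4*29)*(6 + 1) = 116*7 = 812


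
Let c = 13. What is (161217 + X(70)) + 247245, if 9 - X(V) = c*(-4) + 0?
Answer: 408523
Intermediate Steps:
X(V) = 61 (X(V) = 9 - (13*(-4) + 0) = 9 - (-52 + 0) = 9 - 1*(-52) = 9 + 52 = 61)
(161217 + X(70)) + 247245 = (161217 + 61) + 247245 = 161278 + 247245 = 408523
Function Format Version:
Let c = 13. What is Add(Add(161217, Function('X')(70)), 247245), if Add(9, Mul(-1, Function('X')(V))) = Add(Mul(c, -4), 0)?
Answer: 408523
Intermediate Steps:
Function('X')(V) = 61 (Function('X')(V) = Add(9, Mul(-1, Add(Mul(13, -4), 0))) = Add(9, Mul(-1, Add(-52, 0))) = Add(9, Mul(-1, -52)) = Add(9, 52) = 61)
Add(Add(161217, Function('X')(70)), 247245) = Add(Add(161217, 61), 247245) = Add(161278, 247245) = 408523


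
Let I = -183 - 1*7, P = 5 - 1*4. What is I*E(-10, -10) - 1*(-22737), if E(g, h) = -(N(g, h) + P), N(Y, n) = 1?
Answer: 23117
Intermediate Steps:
P = 1 (P = 5 - 4 = 1)
E(g, h) = -2 (E(g, h) = -(1 + 1) = -1*2 = -2)
I = -190 (I = -183 - 7 = -190)
I*E(-10, -10) - 1*(-22737) = -190*(-2) - 1*(-22737) = 380 + 22737 = 23117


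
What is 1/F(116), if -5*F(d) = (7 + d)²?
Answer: -5/15129 ≈ -0.00033049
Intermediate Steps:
F(d) = -(7 + d)²/5
1/F(116) = 1/(-(7 + 116)²/5) = 1/(-⅕*123²) = 1/(-⅕*15129) = 1/(-15129/5) = -5/15129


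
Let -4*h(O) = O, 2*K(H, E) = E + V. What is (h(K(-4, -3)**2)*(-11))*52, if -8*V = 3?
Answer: 104247/256 ≈ 407.21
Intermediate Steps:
V = -3/8 (V = -1/8*3 = -3/8 ≈ -0.37500)
K(H, E) = -3/16 + E/2 (K(H, E) = (E - 3/8)/2 = (-3/8 + E)/2 = -3/16 + E/2)
h(O) = -O/4
(h(K(-4, -3)**2)*(-11))*52 = (-(-3/16 + (1/2)*(-3))**2/4*(-11))*52 = (-(-3/16 - 3/2)**2/4*(-11))*52 = (-(-27/16)**2/4*(-11))*52 = (-1/4*729/256*(-11))*52 = -729/1024*(-11)*52 = (8019/1024)*52 = 104247/256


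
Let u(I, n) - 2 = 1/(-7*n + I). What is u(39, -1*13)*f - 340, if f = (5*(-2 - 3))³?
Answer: -824465/26 ≈ -31710.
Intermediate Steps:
f = -15625 (f = (5*(-5))³ = (-25)³ = -15625)
u(I, n) = 2 + 1/(I - 7*n) (u(I, n) = 2 + 1/(-7*n + I) = 2 + 1/(I - 7*n))
u(39, -1*13)*f - 340 = ((1 - (-14)*13 + 2*39)/(39 - (-7)*13))*(-15625) - 340 = ((1 - 14*(-13) + 78)/(39 - 7*(-13)))*(-15625) - 340 = ((1 + 182 + 78)/(39 + 91))*(-15625) - 340 = (261/130)*(-15625) - 340 = -815625/26 - 340 = -824465/26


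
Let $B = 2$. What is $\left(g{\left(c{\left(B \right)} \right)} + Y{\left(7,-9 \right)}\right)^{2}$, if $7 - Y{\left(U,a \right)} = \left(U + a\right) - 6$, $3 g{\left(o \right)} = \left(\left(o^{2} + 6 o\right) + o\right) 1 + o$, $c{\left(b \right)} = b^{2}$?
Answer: $961$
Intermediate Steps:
$g{\left(o \right)} = \frac{o^{2}}{3} + \frac{8 o}{3}$ ($g{\left(o \right)} = \frac{\left(\left(o^{2} + 6 o\right) + o\right) 1 + o}{3} = \frac{\left(o^{2} + 7 o\right) 1 + o}{3} = \frac{\left(o^{2} + 7 o\right) + o}{3} = \frac{o^{2} + 8 o}{3} = \frac{o^{2}}{3} + \frac{8 o}{3}$)
$Y{\left(U,a \right)} = 13 - U - a$ ($Y{\left(U,a \right)} = 7 - \left(\left(U + a\right) - 6\right) = 7 - \left(-6 + U + a\right) = 13 - U - a$)
$\left(g{\left(c{\left(B \right)} \right)} + Y{\left(7,-9 \right)}\right)^{2} = \left(\frac{2^{2} \left(8 + 2^{2}\right)}{3} - -15\right)^{2} = \left(\frac{1}{3} \cdot 4 \left(8 + 4\right) + \left(13 - 7 + 9\right)\right)^{2} = \left(\frac{1}{3} \cdot 4 \cdot 12 + 15\right)^{2} = \left(16 + 15\right)^{2} = 31^{2} = 961$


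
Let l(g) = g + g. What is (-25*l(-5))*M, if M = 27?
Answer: 6750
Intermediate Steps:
l(g) = 2*g
(-25*l(-5))*M = -50*(-5)*27 = -25*(-10)*27 = 250*27 = 6750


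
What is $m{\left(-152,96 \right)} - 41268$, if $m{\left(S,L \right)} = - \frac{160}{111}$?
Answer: $- \frac{4580908}{111} \approx -41269.0$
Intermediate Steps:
$m{\left(S,L \right)} = - \frac{160}{111}$ ($m{\left(S,L \right)} = \left(-160\right) \frac{1}{111} = - \frac{160}{111}$)
$m{\left(-152,96 \right)} - 41268 = - \frac{160}{111} - 41268 = - \frac{4580908}{111}$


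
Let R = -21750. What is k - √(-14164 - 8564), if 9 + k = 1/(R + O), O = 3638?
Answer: -163009/18112 - 2*I*√5682 ≈ -9.0001 - 150.76*I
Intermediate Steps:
k = -163009/18112 (k = -9 + 1/(-21750 + 3638) = -9 + 1/(-18112) = -9 - 1/18112 = -163009/18112 ≈ -9.0001)
k - √(-14164 - 8564) = -163009/18112 - √(-14164 - 8564) = -163009/18112 - √(-22728) = -163009/18112 - 2*I*√5682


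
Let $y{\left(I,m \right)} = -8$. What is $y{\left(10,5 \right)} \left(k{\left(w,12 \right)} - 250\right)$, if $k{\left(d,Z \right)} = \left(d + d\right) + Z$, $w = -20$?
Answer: $2224$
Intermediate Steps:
$k{\left(d,Z \right)} = Z + 2 d$ ($k{\left(d,Z \right)} = 2 d + Z = Z + 2 d$)
$y{\left(10,5 \right)} \left(k{\left(w,12 \right)} - 250\right) = - 8 \left(\left(12 + 2 \left(-20\right)\right) - 250\right) = - 8 \left(\left(12 - 40\right) - 250\right) = - 8 \left(-28 - 250\right) = \left(-8\right) \left(-278\right) = 2224$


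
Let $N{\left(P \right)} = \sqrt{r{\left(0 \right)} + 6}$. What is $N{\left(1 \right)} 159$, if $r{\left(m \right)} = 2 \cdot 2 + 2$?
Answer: $318 \sqrt{3} \approx 550.79$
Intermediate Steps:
$r{\left(m \right)} = 6$ ($r{\left(m \right)} = 4 + 2 = 6$)
$N{\left(P \right)} = 2 \sqrt{3}$ ($N{\left(P \right)} = \sqrt{6 + 6} = \sqrt{12} = 2 \sqrt{3}$)
$N{\left(1 \right)} 159 = 2 \sqrt{3} \cdot 159 = 318 \sqrt{3}$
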